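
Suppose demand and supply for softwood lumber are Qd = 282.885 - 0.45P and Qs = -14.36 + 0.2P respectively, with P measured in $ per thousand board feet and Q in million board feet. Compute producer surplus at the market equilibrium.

At equilibrium Qd = Qs, so 282.885 - 0.45P = -14.36 + 0.2P; collecting terms, 297.245 = 0.65P and P* = 457.3.
Then Q* = 282.885 - 0.45(457.3) = 77.1.
Supply choke price (Qs = 0): P = 71.8. Producer surplus = ½ × (457.3 - 71.8) × 77.1 = 14861.025.

Producer surplus = 14861.025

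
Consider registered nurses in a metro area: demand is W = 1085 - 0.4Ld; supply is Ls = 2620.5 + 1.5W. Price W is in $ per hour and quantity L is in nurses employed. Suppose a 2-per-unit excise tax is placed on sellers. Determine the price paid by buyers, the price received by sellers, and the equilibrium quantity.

W_b = 23.75, W_s = 21.75, L = 2653.125

Inverting to quantity form: Ld = 2712.5 - 2.5W.
With a tax of 2 on sellers, they supply based on the net price W_s = W_b - 2, so Ls = 2617.5 + 1.5W_b.
Market clearing requires 2712.5 - 2.5W_b = 2617.5 + 1.5W_b; hence 95 = 4W_b and W_b = 23.75.
Then W_s = 23.75 - 2 = 21.75 and L = 2712.5 - 2.5(23.75) = 2653.125.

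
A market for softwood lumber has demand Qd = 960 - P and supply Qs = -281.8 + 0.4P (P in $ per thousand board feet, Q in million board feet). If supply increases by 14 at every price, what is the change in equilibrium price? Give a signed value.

The market clears where 960 - P = -281.8 + 0.4P. Rearranging, 1.4P = 1241.8, hence P* = 887.
Plugging P* into demand: Q* = 960 - 887 = 73.
After the shift, supply is Qs = -267.8 + 0.4P.
New equilibrium: 1227.8 = 1.4P, so P = 877 and Q = 83.
ΔP = 877 - 887 = -10.

ΔP = -10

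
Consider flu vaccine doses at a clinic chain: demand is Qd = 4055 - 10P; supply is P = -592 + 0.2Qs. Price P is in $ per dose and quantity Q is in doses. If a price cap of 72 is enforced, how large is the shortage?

Shortage = 15

Solving each curve for Q: Qs = 2960 + 5P.
At P = 72: Qd = 3335 and Qs = 3320.
Shortage = Qd - Qs = 3335 - 3320 = 15.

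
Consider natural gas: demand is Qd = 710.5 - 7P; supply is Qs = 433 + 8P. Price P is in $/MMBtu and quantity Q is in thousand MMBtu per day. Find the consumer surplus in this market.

At equilibrium Qd = Qs, so 710.5 - 7P = 433 + 8P; collecting terms, 277.5 = 15P and P* = 18.5.
From the demand curve, Q* = 710.5 - 7(18.5) = 581.
Demand choke price (Qd = 0): P = 710.5/7 = 101.5. Consumer surplus = ½ × (101.5 - 18.5) × 581 = 24111.5.

Consumer surplus = 24111.5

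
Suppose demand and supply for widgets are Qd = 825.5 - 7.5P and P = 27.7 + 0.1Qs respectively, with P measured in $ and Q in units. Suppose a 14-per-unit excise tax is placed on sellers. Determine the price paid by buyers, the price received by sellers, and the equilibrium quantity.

Rewriting in direct form: Qs = -277 + 10P.
Sellers keep P_s = P_b - 14 per unit, so supply in terms of the buyer price is Qs = -417 + 10P_b.
Set Qd = Qs: 825.5 - 7.5P_b = -417 + 10P_b, so 1242.5 = 17.5P_b and P_b = 71.
Then P_s = 71 - 14 = 57 and Q = 825.5 - 7.5(71) = 293.

P_b = 71, P_s = 57, Q = 293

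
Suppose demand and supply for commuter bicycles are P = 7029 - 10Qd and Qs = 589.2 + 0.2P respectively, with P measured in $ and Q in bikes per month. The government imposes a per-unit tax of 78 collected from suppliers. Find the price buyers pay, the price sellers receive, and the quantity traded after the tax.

Solving each curve for Q: Qd = 702.9 - 0.1P.
With a tax of 78 on suppliers, they supply based on the net price P_s = P_b - 78, so Qs = 573.6 + 0.2P_b.
Equate demand and the shifted supply: 702.9 - 0.1P_b = 573.6 + 0.2P_b, giving 0.3P_b = 129.3, so P_b = 431.
Then P_s = 431 - 78 = 353 and Q = 702.9 - 0.1(431) = 659.8.

P_b = 431, P_s = 353, Q = 659.8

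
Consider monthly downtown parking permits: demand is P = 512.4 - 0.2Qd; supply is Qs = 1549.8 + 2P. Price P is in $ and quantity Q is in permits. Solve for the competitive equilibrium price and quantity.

P* = 144.6, Q* = 1839

Rewriting in direct form: Qd = 2562 - 5P.
At equilibrium Qd = Qs, so 2562 - 5P = 1549.8 + 2P; collecting terms, 1012.2 = 7P and P* = 144.6.
From the demand curve, Q* = 2562 - 5(144.6) = 1839.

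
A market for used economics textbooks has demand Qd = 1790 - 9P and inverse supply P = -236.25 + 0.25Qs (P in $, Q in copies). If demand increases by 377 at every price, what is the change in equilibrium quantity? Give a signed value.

ΔQ = 116

In direct form, Qs = 945 + 4P.
Equating demand and supply, 1790 - 9P = 945 + 4P gives 13P = 845, so P* = 65.
From the demand curve, Q* = 1790 - 9(65) = 1205.
After the shift, demand is Qd = 2167 - 9P.
Re-solving, 13P = 1222 gives P = 94 and Q = 1321.
ΔQ = 1321 - 1205 = 116.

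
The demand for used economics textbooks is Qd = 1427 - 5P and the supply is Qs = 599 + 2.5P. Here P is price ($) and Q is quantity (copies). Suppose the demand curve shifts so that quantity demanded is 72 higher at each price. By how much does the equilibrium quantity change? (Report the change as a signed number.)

Equating demand and supply, 1427 - 5P = 599 + 2.5P gives 7.5P = 828, so P* = 110.4.
From the demand curve, Q* = 1427 - 5(110.4) = 875.
After the shift, demand is Qd = 1499 - 5P.
Re-solving, 7.5P = 900 gives P = 120 and Q = 899.
ΔQ = 899 - 875 = 24.

ΔQ = 24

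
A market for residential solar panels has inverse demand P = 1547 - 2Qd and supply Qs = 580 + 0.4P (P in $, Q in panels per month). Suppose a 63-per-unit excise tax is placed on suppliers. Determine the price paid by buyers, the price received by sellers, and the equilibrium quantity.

Solving each curve for Q: Qd = 773.5 - 0.5P.
Suppliers keep P_s = P_b - 63 per unit, so supply in terms of the buyer price is Qs = 554.8 + 0.4P_b.
Market clearing requires 773.5 - 0.5P_b = 554.8 + 0.4P_b; hence 218.7 = 0.9P_b and P_b = 243.
Then P_s = 243 - 63 = 180 and Q = 773.5 - 0.5(243) = 652.

P_b = 243, P_s = 180, Q = 652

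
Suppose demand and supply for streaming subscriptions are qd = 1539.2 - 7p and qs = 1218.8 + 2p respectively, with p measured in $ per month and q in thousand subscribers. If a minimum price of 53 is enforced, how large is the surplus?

At p = 53: qd = 1168.2 and qs = 1324.8.
Surplus = qs - qd = 1324.8 - 1168.2 = 156.6.

Surplus = 156.6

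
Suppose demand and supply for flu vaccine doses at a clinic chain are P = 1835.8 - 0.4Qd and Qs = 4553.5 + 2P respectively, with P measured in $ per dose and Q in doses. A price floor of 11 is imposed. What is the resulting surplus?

Surplus = 13.5

In direct form, Qd = 4589.5 - 2.5P.
Evaluating both curves at the floor price 11 gives Qd = 4562, Qs = 4575.5.
Surplus = Qs - Qd = 4575.5 - 4562 = 13.5.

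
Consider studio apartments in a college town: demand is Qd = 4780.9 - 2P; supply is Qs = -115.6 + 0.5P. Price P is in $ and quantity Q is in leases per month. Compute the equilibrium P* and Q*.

P* = 1958.6, Q* = 863.7

Equating demand and supply, 4780.9 - 2P = -115.6 + 0.5P gives 2.5P = 4896.5, so P* = 1958.6.
Plugging P* into demand: Q* = 4780.9 - 2(1958.6) = 863.7.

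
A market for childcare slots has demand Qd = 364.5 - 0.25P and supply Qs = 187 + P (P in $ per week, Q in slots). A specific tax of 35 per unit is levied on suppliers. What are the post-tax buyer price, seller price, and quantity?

With a tax of 35 on suppliers, they supply based on the net price P_s = P_b - 35, so Qs = 152 + P_b.
Set Qd = Qs: 364.5 - 0.25P_b = 152 + P_b, so 212.5 = 1.25P_b and P_b = 170.
So P_s = 135 and the quantity traded is Q = 364.5 - 0.25(170) = 322.

P_b = 170, P_s = 135, Q = 322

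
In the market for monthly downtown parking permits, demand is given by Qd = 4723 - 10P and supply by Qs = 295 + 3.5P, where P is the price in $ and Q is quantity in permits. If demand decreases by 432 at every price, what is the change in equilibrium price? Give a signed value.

At equilibrium Qd = Qs, so 4723 - 10P = 295 + 3.5P; collecting terms, 4428 = 13.5P and P* = 328.
Then Q* = 4723 - 10(328) = 1443.
After the shift, demand is Qd = 4291 - 10P.
New equilibrium: 3996 = 13.5P, so P = 296 and Q = 1331.
ΔP = 296 - 328 = -32.

ΔP = -32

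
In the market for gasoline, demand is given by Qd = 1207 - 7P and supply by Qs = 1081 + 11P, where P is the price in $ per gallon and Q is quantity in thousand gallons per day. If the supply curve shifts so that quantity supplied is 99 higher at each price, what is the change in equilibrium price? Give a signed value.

ΔP = -5.5

Set Qd = Qs: 1207 - 7P = 1081 + 11P, so 126 = 18P and P* = 7.
Substitute back: Q* = 1207 - 7(7) = 1158.
After the shift, supply is Qs = 1180 + 11P.
New equilibrium: 27 = 18P, so P = 1.5 and Q = 1196.5.
ΔP = 1.5 - 7 = -5.5.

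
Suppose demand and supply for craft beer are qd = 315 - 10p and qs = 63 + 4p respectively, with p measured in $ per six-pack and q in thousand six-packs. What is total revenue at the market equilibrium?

The market clears where 315 - 10p = 63 + 4p. Rearranging, 14p = 252, hence p* = 18.
Then q* = 315 - 10(18) = 135.
Total revenue = p* × q* = 18 × 135 = 2430.

Total revenue = 2430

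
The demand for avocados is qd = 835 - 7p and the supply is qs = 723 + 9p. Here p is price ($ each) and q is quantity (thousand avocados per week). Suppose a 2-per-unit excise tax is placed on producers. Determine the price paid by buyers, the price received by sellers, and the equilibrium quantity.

p_b = 8.125, p_s = 6.125, q = 778.125

With a tax of 2 on producers, they supply based on the net price p_s = p_b - 2, so qs = 705 + 9p_b.
Market clearing requires 835 - 7p_b = 705 + 9p_b; hence 130 = 16p_b and p_b = 8.125.
So p_s = 6.125 and the quantity traded is q = 835 - 7(8.125) = 778.125.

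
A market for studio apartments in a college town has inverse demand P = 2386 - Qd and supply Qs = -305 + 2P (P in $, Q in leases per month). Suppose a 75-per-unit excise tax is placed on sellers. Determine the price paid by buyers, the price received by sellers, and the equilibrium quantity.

P_b = 947, P_s = 872, Q = 1439

Inverting to quantity form: Qd = 2386 - P.
Sellers keep P_s = P_b - 75 per unit, so supply in terms of the buyer price is Qs = -455 + 2P_b.
Equate demand and the shifted supply: 2386 - P_b = -455 + 2P_b, giving 3P_b = 2841, so P_b = 947.
Then P_s = 947 - 75 = 872 and Q = 2386 - 947 = 1439.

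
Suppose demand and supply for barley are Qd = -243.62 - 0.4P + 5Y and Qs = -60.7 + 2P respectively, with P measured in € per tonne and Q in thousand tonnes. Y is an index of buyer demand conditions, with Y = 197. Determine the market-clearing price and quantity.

P* = 334.2, Q* = 607.7

With Y = 197, demand is Qd = 741.38 - 0.4P.
The market clears where 741.38 - 0.4P = -60.7 + 2P. Rearranging, 2.4P = 802.08, hence P* = 334.2.
Then Q* = 741.38 - 0.4(334.2) = 607.7.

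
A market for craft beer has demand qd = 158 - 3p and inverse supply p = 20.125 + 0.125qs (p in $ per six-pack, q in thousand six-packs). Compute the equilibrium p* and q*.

Inverting to quantity form: qs = -161 + 8p.
Set qd = qs: 158 - 3p = -161 + 8p, so 319 = 11p and p* = 29.
Substitute back: q* = 158 - 3(29) = 71.

p* = 29, q* = 71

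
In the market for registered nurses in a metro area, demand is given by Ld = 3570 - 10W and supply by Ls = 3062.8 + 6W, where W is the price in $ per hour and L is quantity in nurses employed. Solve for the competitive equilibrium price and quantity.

W* = 31.7, L* = 3253

The market clears where 3570 - 10W = 3062.8 + 6W. Rearranging, 16W = 507.2, hence W* = 31.7.
Plugging W* into demand: L* = 3570 - 10(31.7) = 3253.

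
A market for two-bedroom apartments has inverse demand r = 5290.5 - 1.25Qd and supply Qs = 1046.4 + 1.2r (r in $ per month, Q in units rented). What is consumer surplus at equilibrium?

Consumer surplus = 5468602.5

Rewriting in direct form: Qd = 4232.4 - 0.8r.
The market clears where 4232.4 - 0.8r = 1046.4 + 1.2r. Rearranging, 2r = 3186, hence r* = 1593.
From the demand curve, Q* = 4232.4 - 0.8(1593) = 2958.
Demand choke price (Qd = 0): r = 4232.4/0.8 = 5290.5. Consumer surplus = ½ × (5290.5 - 1593) × 2958 = 5468602.5.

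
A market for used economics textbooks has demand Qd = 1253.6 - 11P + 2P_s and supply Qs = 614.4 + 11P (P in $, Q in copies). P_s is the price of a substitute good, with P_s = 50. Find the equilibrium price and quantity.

With P_s = 50, demand is Qd = 1353.6 - 11P.
At equilibrium Qd = Qs, so 1353.6 - 11P = 614.4 + 11P; collecting terms, 739.2 = 22P and P* = 33.6.
From the demand curve, Q* = 1353.6 - 11(33.6) = 984.

P* = 33.6, Q* = 984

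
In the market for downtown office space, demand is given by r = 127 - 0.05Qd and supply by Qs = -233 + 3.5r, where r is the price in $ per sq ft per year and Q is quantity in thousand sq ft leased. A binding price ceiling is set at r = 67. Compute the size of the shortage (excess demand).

Solving each curve for Q: Qd = 2540 - 20r.
With r fixed at 67, quantity demanded is 1200 and quantity supplied is 1.5.
Shortage = Qd - Qs = 1200 - 1.5 = 1198.5.

Shortage = 1198.5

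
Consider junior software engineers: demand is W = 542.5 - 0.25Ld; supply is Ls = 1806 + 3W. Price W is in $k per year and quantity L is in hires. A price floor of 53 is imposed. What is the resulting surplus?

In direct form, Ld = 2170 - 4W.
With W fixed at 53, quantity demanded is 1958 and quantity supplied is 1965.
Surplus = Ls - Ld = 1965 - 1958 = 7.

Surplus = 7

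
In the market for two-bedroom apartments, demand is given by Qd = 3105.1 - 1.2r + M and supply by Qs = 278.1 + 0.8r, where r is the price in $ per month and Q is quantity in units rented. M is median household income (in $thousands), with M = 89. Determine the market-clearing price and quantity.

With M = 89, demand is Qd = 3194.1 - 1.2r.
At equilibrium Qd = Qs, so 3194.1 - 1.2r = 278.1 + 0.8r; collecting terms, 2916 = 2r and r* = 1458.
Plugging r* into demand: Q* = 3194.1 - 1.2(1458) = 1444.5.

r* = 1458, Q* = 1444.5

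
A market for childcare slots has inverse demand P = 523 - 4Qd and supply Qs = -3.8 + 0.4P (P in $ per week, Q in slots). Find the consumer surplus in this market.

Rewriting in direct form: Qd = 130.75 - 0.25P.
Set Qd = Qs: 130.75 - 0.25P = -3.8 + 0.4P, so 134.55 = 0.65P and P* = 207.
Substitute back: Q* = 130.75 - 0.25(207) = 79.
Demand choke price (Qd = 0): P = 130.75/0.25 = 523. Consumer surplus = ½ × (523 - 207) × 79 = 12482.

Consumer surplus = 12482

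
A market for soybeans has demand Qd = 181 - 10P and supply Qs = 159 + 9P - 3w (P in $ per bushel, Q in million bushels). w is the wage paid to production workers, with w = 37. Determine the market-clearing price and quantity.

P* = 7, Q* = 111

With w = 37, supply is Qs = 48 + 9P.
At equilibrium Qd = Qs, so 181 - 10P = 48 + 9P; collecting terms, 133 = 19P and P* = 7.
Plugging P* into demand: Q* = 181 - 10(7) = 111.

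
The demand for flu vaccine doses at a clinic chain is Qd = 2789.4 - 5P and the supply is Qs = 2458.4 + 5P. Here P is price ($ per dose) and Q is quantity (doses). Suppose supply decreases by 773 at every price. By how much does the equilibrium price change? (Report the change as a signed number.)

Equating demand and supply, 2789.4 - 5P = 2458.4 + 5P gives 10P = 331, so P* = 33.1.
Plugging P* into demand: Q* = 2789.4 - 5(33.1) = 2623.9.
After the shift, supply is Qs = 1685.4 + 5P.
The new intersection has 1104 = 10P, i.e. P = 110.4, Q = 2237.4.
ΔP = 110.4 - 33.1 = 77.3.

ΔP = 77.3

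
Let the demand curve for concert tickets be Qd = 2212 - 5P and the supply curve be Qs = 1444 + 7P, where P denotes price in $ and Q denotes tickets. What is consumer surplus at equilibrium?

Consumer surplus = 357966.4

Equating demand and supply, 2212 - 5P = 1444 + 7P gives 12P = 768, so P* = 64.
Then Q* = 2212 - 5(64) = 1892.
Demand choke price (Qd = 0): P = 2212/5 = 442.4. Consumer surplus = ½ × (442.4 - 64) × 1892 = 357966.4.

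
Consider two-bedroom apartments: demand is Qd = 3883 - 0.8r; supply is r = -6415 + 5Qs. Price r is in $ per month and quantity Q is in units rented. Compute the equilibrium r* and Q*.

In direct form, Qs = 1283 + 0.2r.
The market clears where 3883 - 0.8r = 1283 + 0.2r. Rearranging, r = 2600, hence r* = 2600.
Then Q* = 3883 - 0.8(2600) = 1803.

r* = 2600, Q* = 1803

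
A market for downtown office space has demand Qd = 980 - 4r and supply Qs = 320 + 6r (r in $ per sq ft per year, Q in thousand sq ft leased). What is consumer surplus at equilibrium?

Consumer surplus = 64082

Equating demand and supply, 980 - 4r = 320 + 6r gives 10r = 660, so r* = 66.
Substitute back: Q* = 980 - 4(66) = 716.
Demand choke price (Qd = 0): r = 980/4 = 245. Consumer surplus = ½ × (245 - 66) × 716 = 64082.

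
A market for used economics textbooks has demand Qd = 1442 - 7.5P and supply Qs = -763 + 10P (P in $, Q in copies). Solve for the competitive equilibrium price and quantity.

P* = 126, Q* = 497

Set Qd = Qs: 1442 - 7.5P = -763 + 10P, so 2205 = 17.5P and P* = 126.
Plugging P* into demand: Q* = 1442 - 7.5(126) = 497.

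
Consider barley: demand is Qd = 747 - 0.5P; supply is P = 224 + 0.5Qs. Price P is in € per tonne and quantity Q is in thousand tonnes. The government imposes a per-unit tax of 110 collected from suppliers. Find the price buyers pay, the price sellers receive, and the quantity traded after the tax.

P_b = 566, P_s = 456, Q = 464

In direct form, Qs = -448 + 2P.
Suppliers keep P_s = P_b - 110 per unit, so supply in terms of the buyer price is Qs = -668 + 2P_b.
Equate demand and the shifted supply: 747 - 0.5P_b = -668 + 2P_b, giving 2.5P_b = 1415, so P_b = 566.
Then P_s = 566 - 110 = 456 and Q = 747 - 0.5(566) = 464.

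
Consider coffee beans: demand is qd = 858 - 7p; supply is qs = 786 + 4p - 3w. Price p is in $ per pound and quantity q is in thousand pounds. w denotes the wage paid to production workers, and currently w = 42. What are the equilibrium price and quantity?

With w = 42, supply is qs = 660 + 4p.
The market clears where 858 - 7p = 660 + 4p. Rearranging, 11p = 198, hence p* = 18.
Then q* = 858 - 7(18) = 732.

p* = 18, q* = 732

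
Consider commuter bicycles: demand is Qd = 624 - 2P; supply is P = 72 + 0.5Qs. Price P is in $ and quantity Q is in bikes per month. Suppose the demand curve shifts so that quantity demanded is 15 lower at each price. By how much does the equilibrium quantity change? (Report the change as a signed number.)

ΔQ = -7.5

Inverting to quantity form: Qs = -144 + 2P.
Equating demand and supply, 624 - 2P = -144 + 2P gives 4P = 768, so P* = 192.
From the demand curve, Q* = 624 - 2(192) = 240.
After the shift, demand is Qd = 609 - 2P.
The new intersection has 753 = 4P, i.e. P = 188.25, Q = 232.5.
ΔQ = 232.5 - 240 = -7.5.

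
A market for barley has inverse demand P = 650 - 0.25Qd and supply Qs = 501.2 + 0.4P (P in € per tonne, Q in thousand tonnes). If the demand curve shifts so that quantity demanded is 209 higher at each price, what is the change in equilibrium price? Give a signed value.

ΔP = 47.5

Rewriting in direct form: Qd = 2600 - 4P.
Set Qd = Qs: 2600 - 4P = 501.2 + 0.4P, so 2098.8 = 4.4P and P* = 477.
Then Q* = 2600 - 4(477) = 692.
After the shift, demand is Qd = 2809 - 4P.
Re-solving, 4.4P = 2307.8 gives P = 524.5 and Q = 711.
ΔP = 524.5 - 477 = 47.5.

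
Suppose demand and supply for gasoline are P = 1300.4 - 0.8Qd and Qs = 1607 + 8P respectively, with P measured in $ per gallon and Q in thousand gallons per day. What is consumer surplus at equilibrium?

Rewriting in direct form: Qd = 1625.5 - 1.25P.
Equating demand and supply, 1625.5 - 1.25P = 1607 + 8P gives 9.25P = 18.5, so P* = 2.
Plugging P* into demand: Q* = 1625.5 - 1.25(2) = 1623.
Demand choke price (Qd = 0): P = 1625.5/1.25 = 1300.4. Consumer surplus = ½ × (1300.4 - 2) × 1623 = 1053651.6.

Consumer surplus = 1053651.6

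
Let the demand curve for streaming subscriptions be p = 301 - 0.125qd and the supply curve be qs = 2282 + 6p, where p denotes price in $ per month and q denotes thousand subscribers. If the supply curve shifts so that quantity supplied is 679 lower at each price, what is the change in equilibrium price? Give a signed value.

In direct form, qd = 2408 - 8p.
Equating demand and supply, 2408 - 8p = 2282 + 6p gives 14p = 126, so p* = 9.
Then q* = 2408 - 8(9) = 2336.
After the shift, supply is qs = 1603 + 6p.
The new intersection has 805 = 14p, i.e. p = 57.5, q = 1948.
Δp = 57.5 - 9 = 48.5.

Δp = 48.5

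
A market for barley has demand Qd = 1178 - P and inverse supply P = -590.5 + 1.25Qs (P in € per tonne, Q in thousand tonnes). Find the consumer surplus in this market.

Consumer surplus = 308898

Solving each curve for Q: Qs = 472.4 + 0.8P.
Equating demand and supply, 1178 - P = 472.4 + 0.8P gives 1.8P = 705.6, so P* = 392.
From the demand curve, Q* = 1178 - 392 = 786.
Demand choke price (Qd = 0): P = 1178. Consumer surplus = ½ × (1178 - 392) × 786 = 308898.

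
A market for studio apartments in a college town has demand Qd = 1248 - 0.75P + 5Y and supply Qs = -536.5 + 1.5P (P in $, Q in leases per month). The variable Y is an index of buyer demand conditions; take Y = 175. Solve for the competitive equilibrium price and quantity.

With Y = 175, demand is Qd = 2123 - 0.75P.
Equating demand and supply, 2123 - 0.75P = -536.5 + 1.5P gives 2.25P = 2659.5, so P* = 1182.
Plugging P* into demand: Q* = 2123 - 0.75(1182) = 1236.5.

P* = 1182, Q* = 1236.5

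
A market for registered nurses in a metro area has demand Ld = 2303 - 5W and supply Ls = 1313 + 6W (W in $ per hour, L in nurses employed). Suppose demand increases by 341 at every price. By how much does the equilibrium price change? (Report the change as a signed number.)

The market clears where 2303 - 5W = 1313 + 6W. Rearranging, 11W = 990, hence W* = 90.
Plugging W* into demand: L* = 2303 - 5(90) = 1853.
After the shift, demand is Ld = 2644 - 5W.
New equilibrium: 1331 = 11W, so W = 121 and L = 2039.
ΔW = 121 - 90 = 31.

ΔW = 31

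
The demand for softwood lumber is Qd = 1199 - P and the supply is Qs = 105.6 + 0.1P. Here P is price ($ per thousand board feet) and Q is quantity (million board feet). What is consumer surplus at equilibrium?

Equating demand and supply, 1199 - P = 105.6 + 0.1P gives 1.1P = 1093.4, so P* = 994.
From the demand curve, Q* = 1199 - 994 = 205.
Demand choke price (Qd = 0): P = 1199. Consumer surplus = ½ × (1199 - 994) × 205 = 21012.5.

Consumer surplus = 21012.5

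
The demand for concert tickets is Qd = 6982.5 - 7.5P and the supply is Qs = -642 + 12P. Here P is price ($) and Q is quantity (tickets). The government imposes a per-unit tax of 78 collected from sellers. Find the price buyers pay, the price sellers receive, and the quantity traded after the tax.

The tax drives a wedge P_b - P_s = 78. Substituting P_s = P_b - 78 into supply: Qs = -1578 + 12P_b.
Equate demand and the shifted supply: 6982.5 - 7.5P_b = -1578 + 12P_b, giving 19.5P_b = 8560.5, so P_b = 439.
So P_s = 361 and the quantity traded is Q = 6982.5 - 7.5(439) = 3690.

P_b = 439, P_s = 361, Q = 3690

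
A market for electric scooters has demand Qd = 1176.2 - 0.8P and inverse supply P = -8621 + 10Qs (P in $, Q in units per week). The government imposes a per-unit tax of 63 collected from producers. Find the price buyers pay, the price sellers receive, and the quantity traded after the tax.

Inverting to quantity form: Qs = 862.1 + 0.1P.
With a tax of 63 on producers, they supply based on the net price P_s = P_b - 63, so Qs = 855.8 + 0.1P_b.
Market clearing requires 1176.2 - 0.8P_b = 855.8 + 0.1P_b; hence 320.4 = 0.9P_b and P_b = 356.
So P_s = 293 and the quantity traded is Q = 1176.2 - 0.8(356) = 891.4.

P_b = 356, P_s = 293, Q = 891.4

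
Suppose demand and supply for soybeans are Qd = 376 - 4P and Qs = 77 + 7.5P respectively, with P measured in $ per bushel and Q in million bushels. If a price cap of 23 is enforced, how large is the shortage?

Shortage = 34.5

At P = 23: Qd = 284 and Qs = 249.5.
Shortage = Qd - Qs = 284 - 249.5 = 34.5.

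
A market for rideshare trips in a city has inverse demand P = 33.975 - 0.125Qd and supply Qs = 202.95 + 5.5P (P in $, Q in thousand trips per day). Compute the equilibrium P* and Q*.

P* = 5.1, Q* = 231

Inverting to quantity form: Qd = 271.8 - 8P.
Set Qd = Qs: 271.8 - 8P = 202.95 + 5.5P, so 68.85 = 13.5P and P* = 5.1.
Plugging P* into demand: Q* = 271.8 - 8(5.1) = 231.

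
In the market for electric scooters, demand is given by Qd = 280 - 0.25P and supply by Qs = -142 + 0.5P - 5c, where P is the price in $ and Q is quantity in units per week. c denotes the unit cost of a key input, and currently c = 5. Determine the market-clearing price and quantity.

P* = 596, Q* = 131

With c = 5, supply is Qs = -167 + 0.5P.
Equating demand and supply, 280 - 0.25P = -167 + 0.5P gives 0.75P = 447, so P* = 596.
Substitute back: Q* = 280 - 0.25(596) = 131.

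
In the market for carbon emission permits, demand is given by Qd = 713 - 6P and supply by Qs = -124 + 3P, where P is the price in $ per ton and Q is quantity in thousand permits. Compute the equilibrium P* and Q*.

P* = 93, Q* = 155

Set Qd = Qs: 713 - 6P = -124 + 3P, so 837 = 9P and P* = 93.
Plugging P* into demand: Q* = 713 - 6(93) = 155.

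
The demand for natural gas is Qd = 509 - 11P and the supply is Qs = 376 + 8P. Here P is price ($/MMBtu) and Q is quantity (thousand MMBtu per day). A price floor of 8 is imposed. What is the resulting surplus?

Surplus = 19

At P = 8: Qd = 421 and Qs = 440.
Surplus = Qs - Qd = 440 - 421 = 19.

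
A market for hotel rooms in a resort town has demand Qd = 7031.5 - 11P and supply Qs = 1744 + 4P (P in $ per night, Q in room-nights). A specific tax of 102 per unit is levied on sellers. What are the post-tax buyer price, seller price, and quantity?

The tax drives a wedge P_b - P_s = 102. Substituting P_s = P_b - 102 into supply: Qs = 1336 + 4P_b.
Market clearing requires 7031.5 - 11P_b = 1336 + 4P_b; hence 5695.5 = 15P_b and P_b = 379.7.
So P_s = 277.7 and the quantity traded is Q = 7031.5 - 11(379.7) = 2854.8.

P_b = 379.7, P_s = 277.7, Q = 2854.8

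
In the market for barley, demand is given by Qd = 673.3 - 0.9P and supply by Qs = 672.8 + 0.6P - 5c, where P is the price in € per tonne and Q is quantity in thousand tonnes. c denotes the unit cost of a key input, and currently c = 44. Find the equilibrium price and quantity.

P* = 147, Q* = 541

With c = 44, supply is Qs = 452.8 + 0.6P.
Set Qd = Qs: 673.3 - 0.9P = 452.8 + 0.6P, so 220.5 = 1.5P and P* = 147.
Substitute back: Q* = 673.3 - 0.9(147) = 541.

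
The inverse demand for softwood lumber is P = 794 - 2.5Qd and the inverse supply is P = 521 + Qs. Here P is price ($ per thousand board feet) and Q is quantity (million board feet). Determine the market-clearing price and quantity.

P* = 599, Q* = 78

In direct form, Qd = 317.6 - 0.4P and Qs = -521 + P.
At equilibrium Qd = Qs, so 317.6 - 0.4P = -521 + P; collecting terms, 838.6 = 1.4P and P* = 599.
Then Q* = 317.6 - 0.4(599) = 78.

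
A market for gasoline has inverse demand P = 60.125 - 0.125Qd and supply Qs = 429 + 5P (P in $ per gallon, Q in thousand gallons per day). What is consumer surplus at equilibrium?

Consumer surplus = 12600.0625

Rewriting in direct form: Qd = 481 - 8P.
The market clears where 481 - 8P = 429 + 5P. Rearranging, 13P = 52, hence P* = 4.
Substitute back: Q* = 481 - 8(4) = 449.
Demand choke price (Qd = 0): P = 481/8 = 60.125. Consumer surplus = ½ × (60.125 - 4) × 449 = 12600.0625.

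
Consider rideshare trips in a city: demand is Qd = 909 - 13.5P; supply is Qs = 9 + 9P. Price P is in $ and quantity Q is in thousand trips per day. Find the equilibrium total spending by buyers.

Total spending by buyers = 14760

The market clears where 909 - 13.5P = 9 + 9P. Rearranging, 22.5P = 900, hence P* = 40.
Then Q* = 909 - 13.5(40) = 369.
Total spending by buyers = P* × Q* = 40 × 369 = 14760.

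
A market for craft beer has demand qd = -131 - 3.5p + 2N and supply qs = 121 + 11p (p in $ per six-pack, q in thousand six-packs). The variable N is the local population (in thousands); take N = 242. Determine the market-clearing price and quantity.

With N = 242, demand is qd = 353 - 3.5p.
Equating demand and supply, 353 - 3.5p = 121 + 11p gives 14.5p = 232, so p* = 16.
From the demand curve, q* = 353 - 3.5(16) = 297.

p* = 16, q* = 297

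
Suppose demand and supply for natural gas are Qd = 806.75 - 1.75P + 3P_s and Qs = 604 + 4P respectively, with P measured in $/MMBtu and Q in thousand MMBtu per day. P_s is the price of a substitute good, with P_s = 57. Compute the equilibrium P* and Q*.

P* = 65, Q* = 864

With P_s = 57, demand is Qd = 977.75 - 1.75P.
At equilibrium Qd = Qs, so 977.75 - 1.75P = 604 + 4P; collecting terms, 373.75 = 5.75P and P* = 65.
From the demand curve, Q* = 977.75 - 1.75(65) = 864.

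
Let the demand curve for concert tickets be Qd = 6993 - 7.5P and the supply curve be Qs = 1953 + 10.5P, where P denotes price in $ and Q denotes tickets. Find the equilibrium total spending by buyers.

Equating demand and supply, 6993 - 7.5P = 1953 + 10.5P gives 18P = 5040, so P* = 280.
From the demand curve, Q* = 6993 - 7.5(280) = 4893.
Total spending by buyers = P* × Q* = 280 × 4893 = 1370040.

Total spending by buyers = 1370040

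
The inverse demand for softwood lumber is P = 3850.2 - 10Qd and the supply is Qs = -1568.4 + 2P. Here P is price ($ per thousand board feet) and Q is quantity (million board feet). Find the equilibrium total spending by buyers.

Total spending by buyers = 271618.4

Inverting to quantity form: Qd = 385.02 - 0.1P.
At equilibrium Qd = Qs, so 385.02 - 0.1P = -1568.4 + 2P; collecting terms, 1953.42 = 2.1P and P* = 930.2.
From the demand curve, Q* = 385.02 - 0.1(930.2) = 292.
Total spending by buyers = P* × Q* = 930.2 × 292 = 271618.4.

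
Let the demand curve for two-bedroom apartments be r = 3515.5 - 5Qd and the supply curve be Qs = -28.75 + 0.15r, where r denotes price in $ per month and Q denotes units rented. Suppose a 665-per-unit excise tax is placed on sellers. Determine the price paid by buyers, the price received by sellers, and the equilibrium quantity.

Inverting to quantity form: Qd = 703.1 - 0.2r.
The tax drives a wedge r_b - r_s = 665. Substituting r_s = r_b - 665 into supply: Qs = -128.5 + 0.15r_b.
Market clearing requires 703.1 - 0.2r_b = -128.5 + 0.15r_b; hence 831.6 = 0.35r_b and r_b = 2376.
So r_s = 1711 and the quantity traded is Q = 703.1 - 0.2(2376) = 227.9.

r_b = 2376, r_s = 1711, Q = 227.9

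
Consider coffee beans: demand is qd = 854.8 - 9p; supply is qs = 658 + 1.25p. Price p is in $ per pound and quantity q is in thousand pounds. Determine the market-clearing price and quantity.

Set qd = qs: 854.8 - 9p = 658 + 1.25p, so 196.8 = 10.25p and p* = 19.2.
Then q* = 854.8 - 9(19.2) = 682.

p* = 19.2, q* = 682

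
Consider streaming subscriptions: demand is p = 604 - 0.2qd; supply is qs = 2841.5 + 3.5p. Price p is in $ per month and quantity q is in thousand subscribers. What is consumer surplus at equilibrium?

Inverting to quantity form: qd = 3020 - 5p.
Equating demand and supply, 3020 - 5p = 2841.5 + 3.5p gives 8.5p = 178.5, so p* = 21.
From the demand curve, q* = 3020 - 5(21) = 2915.
Demand choke price (qd = 0): p = 3020/5 = 604. Consumer surplus = ½ × (604 - 21) × 2915 = 849722.5.

Consumer surplus = 849722.5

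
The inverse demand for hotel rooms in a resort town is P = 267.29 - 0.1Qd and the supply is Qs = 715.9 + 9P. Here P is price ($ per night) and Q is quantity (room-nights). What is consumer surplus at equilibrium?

Consumer surplus = 134956.0205

Solving each curve for Q: Qd = 2672.9 - 10P.
Set Qd = Qs: 2672.9 - 10P = 715.9 + 9P, so 1957 = 19P and P* = 103.
Plugging P* into demand: Q* = 2672.9 - 10(103) = 1642.9.
Demand choke price (Qd = 0): P = 2672.9/10 = 267.29. Consumer surplus = ½ × (267.29 - 103) × 1642.9 = 134956.0205.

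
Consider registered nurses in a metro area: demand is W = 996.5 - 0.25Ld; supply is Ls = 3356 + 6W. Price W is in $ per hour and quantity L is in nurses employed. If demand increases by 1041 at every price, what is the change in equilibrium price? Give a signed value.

ΔW = 104.1

Rewriting in direct form: Ld = 3986 - 4W.
At equilibrium Ld = Ls, so 3986 - 4W = 3356 + 6W; collecting terms, 630 = 10W and W* = 63.
Substitute back: L* = 3986 - 4(63) = 3734.
After the shift, demand is Ld = 5027 - 4W.
Re-solving, 10W = 1671 gives W = 167.1 and L = 4358.6.
ΔW = 167.1 - 63 = 104.1.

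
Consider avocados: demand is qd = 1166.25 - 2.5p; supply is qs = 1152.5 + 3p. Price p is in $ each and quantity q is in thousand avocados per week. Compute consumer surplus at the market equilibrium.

Set qd = qs: 1166.25 - 2.5p = 1152.5 + 3p, so 13.75 = 5.5p and p* = 2.5.
Then q* = 1166.25 - 2.5(2.5) = 1160.
Demand choke price (qd = 0): p = 1166.25/2.5 = 466.5. Consumer surplus = ½ × (466.5 - 2.5) × 1160 = 269120.

Consumer surplus = 269120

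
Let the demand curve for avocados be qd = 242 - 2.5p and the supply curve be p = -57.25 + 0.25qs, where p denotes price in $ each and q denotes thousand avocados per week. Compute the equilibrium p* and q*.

p* = 2, q* = 237

Rewriting in direct form: qs = 229 + 4p.
Set qd = qs: 242 - 2.5p = 229 + 4p, so 13 = 6.5p and p* = 2.
Plugging p* into demand: q* = 242 - 2.5(2) = 237.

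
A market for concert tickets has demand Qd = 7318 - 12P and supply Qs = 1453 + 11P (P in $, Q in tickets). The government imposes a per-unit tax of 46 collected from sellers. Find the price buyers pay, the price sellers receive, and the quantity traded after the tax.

Sellers keep P_s = P_b - 46 per unit, so supply in terms of the buyer price is Qs = 947 + 11P_b.
Market clearing requires 7318 - 12P_b = 947 + 11P_b; hence 6371 = 23P_b and P_b = 277.
Then P_s = 277 - 46 = 231 and Q = 7318 - 12(277) = 3994.

P_b = 277, P_s = 231, Q = 3994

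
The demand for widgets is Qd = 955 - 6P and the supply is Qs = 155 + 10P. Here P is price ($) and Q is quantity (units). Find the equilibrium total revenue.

Set Qd = Qs: 955 - 6P = 155 + 10P, so 800 = 16P and P* = 50.
Plugging P* into demand: Q* = 955 - 6(50) = 655.
Total revenue = P* × Q* = 50 × 655 = 32750.

Total revenue = 32750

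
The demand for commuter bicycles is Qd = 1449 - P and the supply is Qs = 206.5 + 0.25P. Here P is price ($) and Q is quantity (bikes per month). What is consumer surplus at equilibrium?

Set Qd = Qs: 1449 - P = 206.5 + 0.25P, so 1242.5 = 1.25P and P* = 994.
From the demand curve, Q* = 1449 - 994 = 455.
Demand choke price (Qd = 0): P = 1449. Consumer surplus = ½ × (1449 - 994) × 455 = 103512.5.

Consumer surplus = 103512.5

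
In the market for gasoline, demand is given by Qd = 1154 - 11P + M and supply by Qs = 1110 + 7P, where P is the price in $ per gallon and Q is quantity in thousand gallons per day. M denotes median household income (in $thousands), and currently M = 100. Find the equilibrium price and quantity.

With M = 100, demand is Qd = 1254 - 11P.
Set Qd = Qs: 1254 - 11P = 1110 + 7P, so 144 = 18P and P* = 8.
Plugging P* into demand: Q* = 1254 - 11(8) = 1166.

P* = 8, Q* = 1166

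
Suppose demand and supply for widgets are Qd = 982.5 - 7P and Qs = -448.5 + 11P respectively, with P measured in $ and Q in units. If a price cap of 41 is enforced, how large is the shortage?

At P = 41: Qd = 695.5 and Qs = 2.5.
Shortage = Qd - Qs = 695.5 - 2.5 = 693.

Shortage = 693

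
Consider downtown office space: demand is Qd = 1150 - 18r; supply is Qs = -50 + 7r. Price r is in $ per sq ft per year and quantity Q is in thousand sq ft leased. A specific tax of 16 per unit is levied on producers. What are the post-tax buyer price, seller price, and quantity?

r_b = 52.48, r_s = 36.48, Q = 205.36

The tax drives a wedge r_b - r_s = 16. Substituting r_s = r_b - 16 into supply: Qs = -162 + 7r_b.
Set Qd = Qs: 1150 - 18r_b = -162 + 7r_b, so 1312 = 25r_b and r_b = 52.48.
Then r_s = 52.48 - 16 = 36.48 and Q = 1150 - 18(52.48) = 205.36.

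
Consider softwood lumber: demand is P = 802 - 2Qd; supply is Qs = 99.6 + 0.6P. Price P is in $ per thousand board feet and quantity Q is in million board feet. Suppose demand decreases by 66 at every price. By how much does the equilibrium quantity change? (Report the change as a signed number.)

ΔQ = -36

Rewriting in direct form: Qd = 401 - 0.5P.
Set Qd = Qs: 401 - 0.5P = 99.6 + 0.6P, so 301.4 = 1.1P and P* = 274.
Then Q* = 401 - 0.5(274) = 264.
After the shift, demand is Qd = 335 - 0.5P.
New equilibrium: 235.4 = 1.1P, so P = 214 and Q = 228.
ΔQ = 228 - 264 = -36.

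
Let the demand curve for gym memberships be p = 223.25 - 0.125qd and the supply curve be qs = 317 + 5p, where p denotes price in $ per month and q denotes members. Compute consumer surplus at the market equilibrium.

Consumer surplus = 48620.25

In direct form, qd = 1786 - 8p.
Equating demand and supply, 1786 - 8p = 317 + 5p gives 13p = 1469, so p* = 113.
Plugging p* into demand: q* = 1786 - 8(113) = 882.
Demand choke price (qd = 0): p = 1786/8 = 223.25. Consumer surplus = ½ × (223.25 - 113) × 882 = 48620.25.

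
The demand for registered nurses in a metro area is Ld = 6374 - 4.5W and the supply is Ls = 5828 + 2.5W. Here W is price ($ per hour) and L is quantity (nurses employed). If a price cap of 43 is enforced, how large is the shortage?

With W fixed at 43, quantity demanded is 6180.5 and quantity supplied is 5935.5.
Shortage = Ld - Ls = 6180.5 - 5935.5 = 245.

Shortage = 245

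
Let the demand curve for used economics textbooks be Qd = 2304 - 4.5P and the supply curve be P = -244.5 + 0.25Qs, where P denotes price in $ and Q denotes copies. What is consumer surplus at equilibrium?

Rewriting in direct form: Qs = 978 + 4P.
Set Qd = Qs: 2304 - 4.5P = 978 + 4P, so 1326 = 8.5P and P* = 156.
Then Q* = 2304 - 4.5(156) = 1602.
Demand choke price (Qd = 0): P = 2304/4.5 = 512. Consumer surplus = ½ × (512 - 156) × 1602 = 285156.

Consumer surplus = 285156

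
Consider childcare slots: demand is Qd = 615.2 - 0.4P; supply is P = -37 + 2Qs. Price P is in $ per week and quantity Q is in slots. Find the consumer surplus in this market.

Solving each curve for Q: Qs = 18.5 + 0.5P.
The market clears where 615.2 - 0.4P = 18.5 + 0.5P. Rearranging, 0.9P = 596.7, hence P* = 663.
Then Q* = 615.2 - 0.4(663) = 350.
Demand choke price (Qd = 0): P = 615.2/0.4 = 1538. Consumer surplus = ½ × (1538 - 663) × 350 = 153125.

Consumer surplus = 153125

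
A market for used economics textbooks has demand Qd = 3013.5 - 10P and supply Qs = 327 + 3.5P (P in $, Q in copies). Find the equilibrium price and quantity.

At equilibrium Qd = Qs, so 3013.5 - 10P = 327 + 3.5P; collecting terms, 2686.5 = 13.5P and P* = 199.
Plugging P* into demand: Q* = 3013.5 - 10(199) = 1023.5.

P* = 199, Q* = 1023.5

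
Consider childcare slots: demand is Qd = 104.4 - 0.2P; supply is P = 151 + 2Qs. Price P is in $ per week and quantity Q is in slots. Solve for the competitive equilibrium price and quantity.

P* = 257, Q* = 53

Rewriting in direct form: Qs = -75.5 + 0.5P.
Equating demand and supply, 104.4 - 0.2P = -75.5 + 0.5P gives 0.7P = 179.9, so P* = 257.
From the demand curve, Q* = 104.4 - 0.2(257) = 53.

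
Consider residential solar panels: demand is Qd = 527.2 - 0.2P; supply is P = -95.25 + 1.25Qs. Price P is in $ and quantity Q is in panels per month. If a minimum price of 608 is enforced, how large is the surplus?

Surplus = 157

In direct form, Qs = 76.2 + 0.8P.
At P = 608: Qd = 405.6 and Qs = 562.6.
Surplus = Qs - Qd = 562.6 - 405.6 = 157.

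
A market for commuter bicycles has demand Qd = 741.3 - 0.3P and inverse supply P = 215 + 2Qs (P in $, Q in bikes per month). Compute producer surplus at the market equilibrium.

Producer surplus = 178929

Inverting to quantity form: Qs = -107.5 + 0.5P.
At equilibrium Qd = Qs, so 741.3 - 0.3P = -107.5 + 0.5P; collecting terms, 848.8 = 0.8P and P* = 1061.
Substitute back: Q* = 741.3 - 0.3(1061) = 423.
Supply choke price (Qs = 0): P = 215. Producer surplus = ½ × (1061 - 215) × 423 = 178929.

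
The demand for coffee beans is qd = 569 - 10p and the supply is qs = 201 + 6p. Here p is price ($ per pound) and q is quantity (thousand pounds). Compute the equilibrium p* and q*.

p* = 23, q* = 339

At equilibrium qd = qs, so 569 - 10p = 201 + 6p; collecting terms, 368 = 16p and p* = 23.
Plugging p* into demand: q* = 569 - 10(23) = 339.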